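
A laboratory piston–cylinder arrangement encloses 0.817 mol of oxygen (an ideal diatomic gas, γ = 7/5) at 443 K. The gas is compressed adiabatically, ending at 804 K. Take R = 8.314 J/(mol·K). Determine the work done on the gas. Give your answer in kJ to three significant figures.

Adiabatic ⇒ Q = 0, so W_by = −ΔU = nCᵥ(T₁ − T₂).
Cᵥ = 5R/2 = 20.79 J/(mol·K).
W = (0.817)(20.79)(443 − 804) = -6130 J.
Work on gas = −W_by = 6130 J.

W ≈ 6.13 kJ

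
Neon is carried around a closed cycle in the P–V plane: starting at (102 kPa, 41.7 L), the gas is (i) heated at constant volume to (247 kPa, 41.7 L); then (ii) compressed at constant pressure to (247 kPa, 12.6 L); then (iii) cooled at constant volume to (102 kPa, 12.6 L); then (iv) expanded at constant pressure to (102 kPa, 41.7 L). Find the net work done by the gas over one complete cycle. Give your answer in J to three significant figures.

W_net ≈ -4220 J

Constant-volume legs do no work.
W(ii) = (247)(12.6 − 41.7) = -7188 J; W(iv) = (102)(41.7 − 12.6) = 2968 J.
W_net = -7188 + 2968 = -4220 J (the counter-clockwise enclosed area).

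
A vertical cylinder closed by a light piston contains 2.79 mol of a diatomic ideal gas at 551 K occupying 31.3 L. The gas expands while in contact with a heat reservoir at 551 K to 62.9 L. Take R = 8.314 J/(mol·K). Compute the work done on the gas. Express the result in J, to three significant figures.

W ≈ -8920 J

Isothermal: W = nRT ln(V₂/V₁).
W = (2.79)(8.314)(551) × ln(62.9/31.3)
  = 12781 × 0.6979
W_by_gas = 8920 J; work on gas = −W_by = -8920 J.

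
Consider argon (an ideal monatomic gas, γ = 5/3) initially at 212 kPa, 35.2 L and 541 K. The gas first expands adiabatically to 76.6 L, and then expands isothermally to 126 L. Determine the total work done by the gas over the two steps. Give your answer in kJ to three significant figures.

Step 1 (adiabatic): W = (P₁V₁ − P₂V₂)/(γ−1) = (7462 − 4444)/0.667 = 4528 J.
After step 1: P = 58.01 kPa, V = 76.6 L, T = 322.2 K.
Step 2 (isothermal): W = P₁V₁ ln(V₂/V₁) = (4444) ln(126/76.6) = 2212 J.
W_total = 4528 + 2212 = 6740 J.

W_total ≈ 6.74 kJ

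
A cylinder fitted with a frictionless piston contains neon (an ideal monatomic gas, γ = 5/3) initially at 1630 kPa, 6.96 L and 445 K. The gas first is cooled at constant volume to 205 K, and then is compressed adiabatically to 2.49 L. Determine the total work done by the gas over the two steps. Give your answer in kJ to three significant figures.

Step 1 (isochoric): W = 0 (constant volume).
After step 1: P = 750.9 kPa (V unchanged).
Step 2 (adiabatic): W = (P₁V₁ − P₂V₂)/(γ−1) = (5226 − 10370)/0.667 = -7716 J.
W_total = 0 − 7716 = -7716 J.

W_total ≈ -7.72 kJ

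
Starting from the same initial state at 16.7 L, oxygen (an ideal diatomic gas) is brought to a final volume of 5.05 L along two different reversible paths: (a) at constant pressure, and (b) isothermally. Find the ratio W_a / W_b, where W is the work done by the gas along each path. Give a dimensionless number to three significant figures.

Path (a) isobaric: W = P₁(V₂ − V₁) → W_a/(P₁V₁) = -0.6976.
Path (b) isothermal: W = P₁V₁ ln(V₂/V₁) → W_b/(P₁V₁) = -1.196.
W_a / W_b = -0.6976 / -1.196 = 0.5833.

W_a / W_b ≈ 0.583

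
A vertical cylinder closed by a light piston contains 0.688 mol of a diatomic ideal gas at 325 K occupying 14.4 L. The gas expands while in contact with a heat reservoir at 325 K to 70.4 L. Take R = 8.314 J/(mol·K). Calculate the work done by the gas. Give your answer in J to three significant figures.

W ≈ 2950 J

Isothermal: W = nRT ln(V₂/V₁).
W = (0.688)(8.314)(325) × ln(70.4/14.4)
  = 1859 × 1.587
W_by_gas = 2950 J.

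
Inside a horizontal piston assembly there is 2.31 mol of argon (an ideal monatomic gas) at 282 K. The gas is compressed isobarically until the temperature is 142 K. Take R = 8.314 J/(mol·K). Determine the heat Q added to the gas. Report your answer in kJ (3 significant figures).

Isobaric: W = nRΔT = (2.31)(8.314)(-140) = -2689 J.
ΔU = nCᵥΔT with Cᵥ = 3R/2: ΔU = (2.31)(12.47)(-140) = -4033 J.
Q = ΔU + W = -4033 − 2689 = -6722 J.

Q ≈ -6.72 kJ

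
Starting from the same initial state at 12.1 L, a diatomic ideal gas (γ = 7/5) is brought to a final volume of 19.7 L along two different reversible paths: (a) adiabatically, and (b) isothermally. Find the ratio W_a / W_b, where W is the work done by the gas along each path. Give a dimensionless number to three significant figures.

W_a / W_b ≈ 0.909

Path (a) adiabatic: W = P₁V₁(1 − (V₁/V₂)^(γ−1))/(γ−1) → W_a/(P₁V₁) = 0.4428.
Path (b) isothermal: W = P₁V₁ ln(V₂/V₁) → W_b/(P₁V₁) = 0.4874.
W_a / W_b = 0.4428 / 0.4874 = 0.9086.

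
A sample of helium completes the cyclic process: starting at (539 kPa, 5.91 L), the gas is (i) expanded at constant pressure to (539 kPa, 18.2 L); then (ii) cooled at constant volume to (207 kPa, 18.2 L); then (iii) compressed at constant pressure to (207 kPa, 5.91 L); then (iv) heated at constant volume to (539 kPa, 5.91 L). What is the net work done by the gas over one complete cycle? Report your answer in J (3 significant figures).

W_net ≈ 4080 J

Constant-volume legs do no work.
W(i) = (539)(18.2 − 5.91) = 6624 J; W(iii) = (207)(5.91 − 18.2) = -2544 J.
W_net = 6624 − 2544 = 4080 J (the clockwise enclosed area).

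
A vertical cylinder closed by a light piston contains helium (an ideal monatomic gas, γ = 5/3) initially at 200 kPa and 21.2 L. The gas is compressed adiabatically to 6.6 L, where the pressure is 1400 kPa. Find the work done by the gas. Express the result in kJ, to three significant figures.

Adiabatic: W = (P₁V₁ − P₂V₂)/(γ − 1) with γ = 5/3.
P₁V₁ = 4240 J, P₂V₂ = 9240 J.
W = (4240 − 9240) / 0.6667 = -7500 J.

W ≈ -7.50 kJ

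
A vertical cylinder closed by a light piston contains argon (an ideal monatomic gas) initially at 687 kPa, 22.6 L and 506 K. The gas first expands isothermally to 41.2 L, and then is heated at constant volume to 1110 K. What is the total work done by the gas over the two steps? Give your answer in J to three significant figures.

Step 1 (isothermal): W = P₁V₁ ln(V₂/V₁) = (15526) ln(41.2/22.6) = 9323 J.
Step 2 (isochoric): W = 0 (constant volume).
W_total = 9323 + 0 = 9323 J.

W_total ≈ 9320 J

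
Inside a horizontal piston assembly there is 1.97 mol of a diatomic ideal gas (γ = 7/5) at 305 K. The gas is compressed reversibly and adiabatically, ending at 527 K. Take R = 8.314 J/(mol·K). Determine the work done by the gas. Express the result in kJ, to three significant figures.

Adiabatic ⇒ Q = 0, so W_by = −ΔU = nCᵥ(T₁ − T₂).
Cᵥ = 5R/2 = 20.79 J/(mol·K).
W = (1.97)(20.79)(305 − 527) = -9090 J.

W ≈ -9.09 kJ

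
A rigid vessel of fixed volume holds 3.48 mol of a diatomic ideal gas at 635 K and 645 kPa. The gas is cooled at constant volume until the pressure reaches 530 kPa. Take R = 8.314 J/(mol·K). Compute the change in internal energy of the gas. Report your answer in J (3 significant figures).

Constant volume ⇒ W = 0, so Q = ΔU = nCᵥΔT with Cᵥ = 5R/2 = 20.79 J/(mol·K).
At constant V, T₂/T₁ = P₂/P₁ ⇒ ΔT = T₁(P₂/P₁ − 1) = 635·(530/645 − 1) = -113.2 K.
ΔU = (3.48)(20.79)(-113.2) = -8189 J.

ΔU ≈ -8190 J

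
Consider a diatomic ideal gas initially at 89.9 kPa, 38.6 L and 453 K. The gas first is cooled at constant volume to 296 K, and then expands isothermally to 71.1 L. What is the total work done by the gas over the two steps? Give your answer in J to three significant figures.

Step 1 (isochoric): W = 0 (constant volume).
After step 1: P = 58.74 kPa (V unchanged).
Step 2 (isothermal): W = P₁V₁ ln(V₂/V₁) = (2267) ln(71.1/38.6) = 1385 J.
W_total = 0 + 1385 = 1385 J.

W_total ≈ 1390 J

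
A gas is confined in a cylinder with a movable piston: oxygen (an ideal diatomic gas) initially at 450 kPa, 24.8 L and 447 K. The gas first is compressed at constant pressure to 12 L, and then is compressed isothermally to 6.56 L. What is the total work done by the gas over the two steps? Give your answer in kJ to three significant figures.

W_total ≈ -9.02 kJ

Step 1 (isobaric): W = PΔV = (450 kPa)(12 − 24.8 L) = -5760 J.
After step 1: P = 450 kPa, V = 12 L, T = 216.3 K.
Step 2 (isothermal): W = P₁V₁ ln(V₂/V₁) = (5400) ln(6.56/12) = -3261 J.
W_total = -5760 − 3261 = -9021 J.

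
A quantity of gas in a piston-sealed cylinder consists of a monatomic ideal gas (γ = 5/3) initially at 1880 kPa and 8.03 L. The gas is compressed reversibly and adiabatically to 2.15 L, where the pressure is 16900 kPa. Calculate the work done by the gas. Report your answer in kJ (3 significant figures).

W ≈ -31.9 kJ

Adiabatic: W = (P₁V₁ − P₂V₂)/(γ − 1) with γ = 5/3.
P₁V₁ = 15096 J, P₂V₂ = 36335 J.
W = (15096 − 36335) / 0.6667 = -31858 J.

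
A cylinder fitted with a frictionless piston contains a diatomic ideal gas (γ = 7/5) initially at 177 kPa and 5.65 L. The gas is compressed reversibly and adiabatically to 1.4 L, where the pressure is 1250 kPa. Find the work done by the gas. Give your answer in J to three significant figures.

Adiabatic: W = (P₁V₁ − P₂V₂)/(γ − 1) with γ = 7/5.
P₁V₁ = 1000 J, P₂V₂ = 1750 J.
W = (1000 − 1750) / 0.4 = -1875 J.

W ≈ -1870 J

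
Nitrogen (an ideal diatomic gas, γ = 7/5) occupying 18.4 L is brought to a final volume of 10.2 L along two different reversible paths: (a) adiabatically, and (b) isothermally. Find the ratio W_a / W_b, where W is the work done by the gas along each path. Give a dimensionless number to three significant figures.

W_a / W_b ≈ 1.13

Path (a) adiabatic: W = P₁V₁(1 − (V₁/V₂)^(γ−1))/(γ−1) → W_a/(P₁V₁) = -0.6654.
Path (b) isothermal: W = P₁V₁ ln(V₂/V₁) → W_b/(P₁V₁) = -0.59.
W_a / W_b = -0.6654 / -0.59 = 1.128.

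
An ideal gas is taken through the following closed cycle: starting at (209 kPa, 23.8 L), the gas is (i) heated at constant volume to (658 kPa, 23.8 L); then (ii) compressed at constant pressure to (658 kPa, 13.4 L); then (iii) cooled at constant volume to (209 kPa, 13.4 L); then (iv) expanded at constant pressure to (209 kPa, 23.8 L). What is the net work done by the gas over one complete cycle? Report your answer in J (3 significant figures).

Constant-volume legs do no work.
W(ii) = (658)(13.4 − 23.8) = -6843 J; W(iv) = (209)(23.8 − 13.4) = 2174 J.
W_net = -6843 + 2174 = -4670 J (the counter-clockwise enclosed area).

W_net ≈ -4670 J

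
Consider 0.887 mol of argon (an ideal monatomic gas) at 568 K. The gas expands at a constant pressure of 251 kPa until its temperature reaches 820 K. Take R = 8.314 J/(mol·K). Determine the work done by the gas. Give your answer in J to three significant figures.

W ≈ 1860 J

Isobaric: W = P ΔV = nR ΔT.
W = (0.887)(8.314)(820 − 568) = 1858 J.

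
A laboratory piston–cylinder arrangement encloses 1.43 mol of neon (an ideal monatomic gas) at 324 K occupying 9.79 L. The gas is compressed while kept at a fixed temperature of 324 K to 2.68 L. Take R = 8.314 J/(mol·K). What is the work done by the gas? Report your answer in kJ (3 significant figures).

W ≈ -4.99 kJ

Isothermal: W = nRT ln(V₂/V₁).
W = (1.43)(8.314)(324) × ln(2.68/9.79)
  = 3852 × -1.296
W_by_gas = -4990 J.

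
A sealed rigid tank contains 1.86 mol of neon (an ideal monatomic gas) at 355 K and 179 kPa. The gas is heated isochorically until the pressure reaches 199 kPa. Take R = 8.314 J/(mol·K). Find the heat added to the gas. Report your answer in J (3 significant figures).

Constant volume ⇒ W = 0, so Q = ΔU = nCᵥΔT with Cᵥ = 3R/2 = 12.47 J/(mol·K).
At constant V, T₂/T₁ = P₂/P₁ ⇒ ΔT = T₁(P₂/P₁ − 1) = 355·(199/179 − 1) = 39.66 K.
ΔU = (1.86)(12.47)(39.66) = 920.1 J.

Q ≈ 920 J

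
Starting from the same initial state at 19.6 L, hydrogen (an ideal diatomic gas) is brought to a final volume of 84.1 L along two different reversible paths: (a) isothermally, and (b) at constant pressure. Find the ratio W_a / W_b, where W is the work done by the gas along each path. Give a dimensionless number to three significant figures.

W_a / W_b ≈ 0.443

Path (a) isothermal: W = P₁V₁ ln(V₂/V₁) → W_a/(P₁V₁) = 1.456.
Path (b) isobaric: W = P₁(V₂ − V₁) → W_b/(P₁V₁) = 3.291.
W_a / W_b = 1.456 / 3.291 = 0.4426.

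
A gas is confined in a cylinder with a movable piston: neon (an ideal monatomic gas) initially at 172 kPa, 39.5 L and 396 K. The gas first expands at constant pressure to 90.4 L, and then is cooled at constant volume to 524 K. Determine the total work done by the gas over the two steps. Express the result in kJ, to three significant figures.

Step 1 (isobaric): W = PΔV = (172 kPa)(90.4 − 39.5 L) = 8755 J.
Step 2 (isochoric): W = 0 (constant volume).
W_total = 8755 + 0 = 8755 J.

W_total ≈ 8.75 kJ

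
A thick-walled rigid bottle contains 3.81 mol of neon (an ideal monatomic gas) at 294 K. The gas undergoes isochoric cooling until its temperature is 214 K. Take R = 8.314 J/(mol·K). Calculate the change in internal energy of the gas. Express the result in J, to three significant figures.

ΔU ≈ -3800 J

Constant volume ⇒ W = 0, so Q = ΔU = nCᵥΔT with Cᵥ = 3R/2 = 12.47 J/(mol·K).
ΔU = (3.81)(12.47)(214 − 294) = -3801 J.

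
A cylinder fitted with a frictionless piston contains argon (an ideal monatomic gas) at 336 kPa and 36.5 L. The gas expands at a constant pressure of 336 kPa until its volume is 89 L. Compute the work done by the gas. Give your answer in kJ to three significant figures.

W ≈ 17.6 kJ

Isobaric: W = P ΔV.
W = (336 kPa)(89 − 36.5 L) = (336)(52.5) = 17640 J.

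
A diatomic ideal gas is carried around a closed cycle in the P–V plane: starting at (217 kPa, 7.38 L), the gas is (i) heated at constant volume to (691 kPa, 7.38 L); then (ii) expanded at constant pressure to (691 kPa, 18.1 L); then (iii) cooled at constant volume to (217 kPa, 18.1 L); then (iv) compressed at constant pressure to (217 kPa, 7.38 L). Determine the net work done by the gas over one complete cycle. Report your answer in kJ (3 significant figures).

W_net ≈ 5.08 kJ

Constant-volume legs do no work.
W(ii) = (691)(18.1 − 7.38) = 7408 J; W(iv) = (217)(7.38 − 18.1) = -2326 J.
W_net = 7408 − 2326 = 5081 J (the clockwise enclosed area).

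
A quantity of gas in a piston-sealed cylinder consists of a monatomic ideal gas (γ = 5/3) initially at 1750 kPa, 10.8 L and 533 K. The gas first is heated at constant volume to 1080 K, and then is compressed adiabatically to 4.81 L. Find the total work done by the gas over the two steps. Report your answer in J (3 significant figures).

Step 1 (isochoric): W = 0 (constant volume).
After step 1: P = 3546 kPa (V unchanged).
Step 2 (adiabatic): W = (P₁V₁ − P₂V₂)/(γ−1) = (38296 − 65667)/0.667 = -41055 J.
W_total = 0 − 41055 = -41055 J.

W_total ≈ -41100 J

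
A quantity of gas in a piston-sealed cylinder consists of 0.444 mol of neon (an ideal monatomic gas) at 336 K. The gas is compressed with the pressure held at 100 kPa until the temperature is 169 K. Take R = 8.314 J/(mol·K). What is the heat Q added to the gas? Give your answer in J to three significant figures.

Isobaric: W = nRΔT = (0.444)(8.314)(-167) = -616.5 J.
ΔU = nCᵥΔT with Cᵥ = 3R/2: ΔU = (0.444)(12.47)(-167) = -924.7 J.
Q = ΔU + W = -924.7 − 616.5 = -1541 J.

Q ≈ -1540 J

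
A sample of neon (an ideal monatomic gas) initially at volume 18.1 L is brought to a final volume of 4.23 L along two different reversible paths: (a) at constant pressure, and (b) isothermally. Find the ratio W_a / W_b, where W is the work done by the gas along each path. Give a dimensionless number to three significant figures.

Path (a) isobaric: W = P₁(V₂ − V₁) → W_a/(P₁V₁) = -0.7663.
Path (b) isothermal: W = P₁V₁ ln(V₂/V₁) → W_b/(P₁V₁) = -1.454.
W_a / W_b = -0.7663 / -1.454 = 0.5271.

W_a / W_b ≈ 0.527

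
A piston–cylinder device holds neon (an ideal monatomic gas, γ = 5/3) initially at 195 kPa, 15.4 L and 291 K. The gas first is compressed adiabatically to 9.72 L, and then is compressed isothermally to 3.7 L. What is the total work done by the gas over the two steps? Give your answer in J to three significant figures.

Step 1 (adiabatic): W = (P₁V₁ − P₂V₂)/(γ−1) = (3003 − 4081)/0.667 = -1617 J.
After step 1: P = 419.9 kPa, V = 9.72 L, T = 395.5 K.
Step 2 (isothermal): W = P₁V₁ ln(V₂/V₁) = (4081) ln(3.7/9.72) = -3942 J.
W_total = -1617 − 3942 = -5559 J.

W_total ≈ -5560 J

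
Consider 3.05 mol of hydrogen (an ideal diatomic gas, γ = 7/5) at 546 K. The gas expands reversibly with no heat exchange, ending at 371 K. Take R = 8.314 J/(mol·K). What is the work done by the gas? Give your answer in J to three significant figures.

Adiabatic ⇒ Q = 0, so W_by = −ΔU = nCᵥ(T₁ − T₂).
Cᵥ = 5R/2 = 20.79 J/(mol·K).
W = (3.05)(20.79)(546 − 371) = 11094 J.

W ≈ 11100 J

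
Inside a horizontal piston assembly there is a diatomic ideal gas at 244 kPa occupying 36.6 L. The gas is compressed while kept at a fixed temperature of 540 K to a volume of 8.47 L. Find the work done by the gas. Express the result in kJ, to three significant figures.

Isothermal: W = nRT ln(V₂/V₁) = P₁V₁ ln(V₂/V₁).
P₁V₁ = (244 kPa)(36.6 L) = 8930 J.
W = 8930 × ln(8.47/36.6) = 8930 × -1.464
W_by_gas = -13070 J.

W ≈ -13.1 kJ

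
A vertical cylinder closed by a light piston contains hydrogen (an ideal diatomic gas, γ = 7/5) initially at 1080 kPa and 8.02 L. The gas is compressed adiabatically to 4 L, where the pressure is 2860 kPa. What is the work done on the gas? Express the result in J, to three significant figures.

Adiabatic: W = (P₁V₁ − P₂V₂)/(γ − 1) with γ = 7/5.
P₁V₁ = 8662 J, P₂V₂ = 11440 J.
W = (8662 − 11440) / 0.4 = -6946 J.
Work on gas = −W_by = 6946 J.

W ≈ 6950 J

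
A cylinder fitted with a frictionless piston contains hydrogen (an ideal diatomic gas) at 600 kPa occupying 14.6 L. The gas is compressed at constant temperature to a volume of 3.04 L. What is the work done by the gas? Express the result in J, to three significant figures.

Isothermal: W = nRT ln(V₂/V₁) = P₁V₁ ln(V₂/V₁).
P₁V₁ = (600 kPa)(14.6 L) = 8760 J.
W = 8760 × ln(3.04/14.6) = 8760 × -1.569
W_by_gas = -13746 J.

W ≈ -13700 J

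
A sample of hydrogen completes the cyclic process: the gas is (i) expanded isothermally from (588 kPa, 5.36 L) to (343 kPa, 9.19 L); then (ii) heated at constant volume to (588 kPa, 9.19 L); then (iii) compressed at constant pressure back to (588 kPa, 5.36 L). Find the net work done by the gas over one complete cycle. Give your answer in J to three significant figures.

W_net ≈ -553 J

Leg (i): W = PᵢVᵢ ln(V_f/Vᵢ) = (3152) ln(9.19/5.36) = 1699 J.
Leg (ii): W = 0.
Leg (iii): W = PΔV = (588)(5.36 − 9.19) = -2252 J.
W_net = 1699 − 2252 = -552.8 J.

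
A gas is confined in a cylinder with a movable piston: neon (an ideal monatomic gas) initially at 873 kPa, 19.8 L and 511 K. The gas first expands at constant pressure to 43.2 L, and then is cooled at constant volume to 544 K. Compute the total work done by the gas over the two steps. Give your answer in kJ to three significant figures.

W_total ≈ 20.4 kJ

Step 1 (isobaric): W = PΔV = (873 kPa)(43.2 − 19.8 L) = 20428 J.
Step 2 (isochoric): W = 0 (constant volume).
W_total = 20428 + 0 = 20428 J.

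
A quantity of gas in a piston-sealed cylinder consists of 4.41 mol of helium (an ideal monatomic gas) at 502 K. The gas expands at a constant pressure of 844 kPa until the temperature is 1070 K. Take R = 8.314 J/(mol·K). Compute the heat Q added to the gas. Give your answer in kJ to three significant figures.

Isobaric: W = nRΔT = (4.41)(8.314)(568) = 20826 J.
ΔU = nCᵥΔT with Cᵥ = 3R/2: ΔU = (4.41)(12.47)(568) = 31238 J.
Q = ΔU + W = 31238 + 20826 = 52064 J.

Q ≈ 52.1 kJ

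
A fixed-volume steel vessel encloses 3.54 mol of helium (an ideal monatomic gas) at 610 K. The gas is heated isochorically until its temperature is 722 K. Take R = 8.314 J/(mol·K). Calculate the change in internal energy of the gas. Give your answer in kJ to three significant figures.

ΔU ≈ 4.94 kJ

Constant volume ⇒ W = 0, so Q = ΔU = nCᵥΔT with Cᵥ = 3R/2 = 12.47 J/(mol·K).
ΔU = (3.54)(12.47)(722 − 610) = 4945 J.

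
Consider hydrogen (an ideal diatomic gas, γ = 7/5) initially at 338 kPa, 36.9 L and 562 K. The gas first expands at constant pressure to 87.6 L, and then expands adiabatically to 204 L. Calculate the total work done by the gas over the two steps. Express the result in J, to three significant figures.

W_total ≈ 38400 J

Step 1 (isobaric): W = PΔV = (338 kPa)(87.6 − 36.9 L) = 17137 J.
After step 1: P = 338 kPa, V = 87.6 L, T = 1334 K.
Step 2 (adiabatic): W = (P₁V₁ − P₂V₂)/(γ−1) = (29609 − 21114)/0.4 = 21237 J.
W_total = 17137 + 21237 = 38374 J.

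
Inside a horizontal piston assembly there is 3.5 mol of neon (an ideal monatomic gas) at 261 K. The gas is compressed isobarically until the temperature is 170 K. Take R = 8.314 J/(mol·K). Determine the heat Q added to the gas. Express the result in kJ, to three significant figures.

Isobaric: W = nRΔT = (3.5)(8.314)(-91) = -2648 J.
ΔU = nCᵥΔT with Cᵥ = 3R/2: ΔU = (3.5)(12.47)(-91) = -3972 J.
Q = ΔU + W = -3972 − 2648 = -6620 J.

Q ≈ -6.62 kJ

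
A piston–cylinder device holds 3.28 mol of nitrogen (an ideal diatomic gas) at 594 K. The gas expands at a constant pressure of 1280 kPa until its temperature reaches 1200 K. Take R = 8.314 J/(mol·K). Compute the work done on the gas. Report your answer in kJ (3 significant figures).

Isobaric: W = P ΔV = nR ΔT.
W = (3.28)(8.314)(1200 − 594) = 16526 J.
Work on gas = −W_by = -16526 J.

W ≈ -16.5 kJ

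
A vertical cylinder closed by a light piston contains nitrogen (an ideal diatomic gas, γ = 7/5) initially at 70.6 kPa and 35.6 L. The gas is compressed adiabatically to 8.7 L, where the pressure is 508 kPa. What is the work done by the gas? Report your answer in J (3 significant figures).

Adiabatic: W = (P₁V₁ − P₂V₂)/(γ − 1) with γ = 7/5.
P₁V₁ = 2513 J, P₂V₂ = 4420 J.
W = (2513 − 4420) / 0.4 = -4766 J.

W ≈ -4770 J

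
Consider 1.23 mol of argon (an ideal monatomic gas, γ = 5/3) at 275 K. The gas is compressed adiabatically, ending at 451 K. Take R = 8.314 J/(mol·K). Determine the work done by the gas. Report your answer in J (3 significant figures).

W ≈ -2700 J

Adiabatic ⇒ Q = 0, so W_by = −ΔU = nCᵥ(T₁ − T₂).
Cᵥ = 3R/2 = 12.47 J/(mol·K).
W = (1.23)(12.47)(275 − 451) = -2700 J.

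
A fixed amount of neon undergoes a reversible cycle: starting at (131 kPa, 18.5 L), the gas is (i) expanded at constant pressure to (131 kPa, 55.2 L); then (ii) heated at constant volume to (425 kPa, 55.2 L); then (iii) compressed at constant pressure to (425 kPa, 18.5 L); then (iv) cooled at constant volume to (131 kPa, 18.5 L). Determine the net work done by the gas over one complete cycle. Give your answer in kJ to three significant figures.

W_net ≈ -10.8 kJ

Constant-volume legs do no work.
W(i) = (131)(55.2 − 18.5) = 4808 J; W(iii) = (425)(18.5 − 55.2) = -15598 J.
W_net = 4808 − 15598 = -10790 J (the counter-clockwise enclosed area).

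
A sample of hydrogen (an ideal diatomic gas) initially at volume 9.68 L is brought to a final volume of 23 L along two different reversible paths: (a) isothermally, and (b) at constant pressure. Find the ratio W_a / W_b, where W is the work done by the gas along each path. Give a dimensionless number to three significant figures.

Path (a) isothermal: W = P₁V₁ ln(V₂/V₁) → W_a/(P₁V₁) = 0.8654.
Path (b) isobaric: W = P₁(V₂ − V₁) → W_b/(P₁V₁) = 1.376.
W_a / W_b = 0.8654 / 1.376 = 0.6289.

W_a / W_b ≈ 0.629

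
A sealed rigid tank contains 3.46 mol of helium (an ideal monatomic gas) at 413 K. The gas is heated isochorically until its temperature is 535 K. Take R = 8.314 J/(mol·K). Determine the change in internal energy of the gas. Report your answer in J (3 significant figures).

Constant volume ⇒ W = 0, so Q = ΔU = nCᵥΔT with Cᵥ = 3R/2 = 12.47 J/(mol·K).
ΔU = (3.46)(12.47)(535 − 413) = 5264 J.

ΔU ≈ 5260 J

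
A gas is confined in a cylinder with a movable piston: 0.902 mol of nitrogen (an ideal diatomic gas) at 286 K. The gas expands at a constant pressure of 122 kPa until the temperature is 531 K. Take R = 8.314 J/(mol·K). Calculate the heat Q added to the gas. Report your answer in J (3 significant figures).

Isobaric: W = nRΔT = (0.902)(8.314)(245) = 1837 J.
ΔU = nCᵥΔT with Cᵥ = 5R/2: ΔU = (0.902)(20.79)(245) = 4593 J.
Q = ΔU + W = 4593 + 1837 = 6431 J.

Q ≈ 6430 J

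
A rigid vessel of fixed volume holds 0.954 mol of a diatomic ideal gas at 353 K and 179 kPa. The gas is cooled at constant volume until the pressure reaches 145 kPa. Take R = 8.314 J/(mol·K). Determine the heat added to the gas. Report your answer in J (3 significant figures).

Constant volume ⇒ W = 0, so Q = ΔU = nCᵥΔT with Cᵥ = 5R/2 = 20.79 J/(mol·K).
At constant V, T₂/T₁ = P₂/P₁ ⇒ ΔT = T₁(P₂/P₁ − 1) = 353·(145/179 − 1) = -67.05 K.
ΔU = (0.954)(20.79)(-67.05) = -1330 J.

Q ≈ -1330 J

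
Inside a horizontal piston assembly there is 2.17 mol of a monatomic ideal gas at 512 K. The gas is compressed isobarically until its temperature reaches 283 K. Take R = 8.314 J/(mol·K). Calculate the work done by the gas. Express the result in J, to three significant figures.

W ≈ -4130 J

Isobaric: W = P ΔV = nR ΔT.
W = (2.17)(8.314)(283 − 512) = -4131 J.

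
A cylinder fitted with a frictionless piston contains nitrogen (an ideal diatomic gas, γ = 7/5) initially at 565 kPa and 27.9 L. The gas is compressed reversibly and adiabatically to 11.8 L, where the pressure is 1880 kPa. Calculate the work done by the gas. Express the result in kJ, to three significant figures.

Adiabatic: W = (P₁V₁ − P₂V₂)/(γ − 1) with γ = 7/5.
P₁V₁ = 15764 J, P₂V₂ = 22184 J.
W = (15764 − 22184) / 0.4 = -16051 J.

W ≈ -16.1 kJ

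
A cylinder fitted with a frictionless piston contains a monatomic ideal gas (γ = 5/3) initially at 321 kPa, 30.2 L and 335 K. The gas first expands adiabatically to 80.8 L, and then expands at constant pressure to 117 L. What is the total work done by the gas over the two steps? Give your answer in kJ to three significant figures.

W_total ≈ 9.25 kJ

Step 1 (adiabatic): W = (P₁V₁ − P₂V₂)/(γ−1) = (9694 − 5030)/0.667 = 6996 J.
After step 1: P = 62.25 kPa, V = 80.8 L, T = 173.8 K.
Step 2 (isobaric): W = PΔV = (62.25 kPa)(117 − 80.8 L) = 2254 J.
W_total = 6996 + 2254 = 9250 J.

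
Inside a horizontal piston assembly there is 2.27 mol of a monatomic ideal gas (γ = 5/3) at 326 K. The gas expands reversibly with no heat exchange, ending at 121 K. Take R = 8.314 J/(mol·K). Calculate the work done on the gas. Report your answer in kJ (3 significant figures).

W ≈ -5.80 kJ

Adiabatic ⇒ Q = 0, so W_by = −ΔU = nCᵥ(T₁ − T₂).
Cᵥ = 3R/2 = 12.47 J/(mol·K).
W = (2.27)(12.47)(326 − 121) = 5803 J.
Work on gas = −W_by = -5803 J.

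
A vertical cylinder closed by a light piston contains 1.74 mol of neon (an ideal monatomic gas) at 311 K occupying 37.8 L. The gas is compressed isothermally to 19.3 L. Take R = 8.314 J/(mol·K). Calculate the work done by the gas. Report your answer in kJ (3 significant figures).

W ≈ -3.02 kJ

Isothermal: W = nRT ln(V₂/V₁).
W = (1.74)(8.314)(311) × ln(19.3/37.8)
  = 4499 × -0.6722
W_by_gas = -3024 J.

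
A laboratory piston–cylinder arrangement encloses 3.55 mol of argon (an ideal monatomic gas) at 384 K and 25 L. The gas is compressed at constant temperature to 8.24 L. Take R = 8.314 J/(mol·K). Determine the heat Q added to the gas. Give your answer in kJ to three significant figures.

Q ≈ -12.6 kJ

Isothermal ⇒ ΔU = 0, so Q = W = nRT ln(V₂/V₁).
Q = (3.55)(8.314)(384) ln(8.24/25) = 11334 × -1.11 = -12579 J.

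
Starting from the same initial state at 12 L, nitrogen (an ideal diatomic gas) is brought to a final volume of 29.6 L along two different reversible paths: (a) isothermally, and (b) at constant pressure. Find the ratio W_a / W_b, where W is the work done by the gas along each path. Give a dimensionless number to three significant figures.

Path (a) isothermal: W = P₁V₁ ln(V₂/V₁) → W_a/(P₁V₁) = 0.9029.
Path (b) isobaric: W = P₁(V₂ − V₁) → W_b/(P₁V₁) = 1.467.
W_a / W_b = 0.9029 / 1.467 = 0.6156.

W_a / W_b ≈ 0.616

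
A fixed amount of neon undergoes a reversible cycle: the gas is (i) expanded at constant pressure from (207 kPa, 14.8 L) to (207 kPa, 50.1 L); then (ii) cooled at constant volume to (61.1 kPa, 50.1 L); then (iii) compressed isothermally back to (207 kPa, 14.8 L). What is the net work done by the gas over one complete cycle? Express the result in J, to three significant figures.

W_net ≈ 3570 J

Leg (i): W = PΔV = (207)(50.1 − 14.8) = 7307 J.
Leg (ii): W = 0.
Leg (iii): W = PᵢVᵢ ln(V_f/Vᵢ) = (3061) ln(14.8/50.1) = -3733 J.
W_net = 7307 − 3733 = 3574 J.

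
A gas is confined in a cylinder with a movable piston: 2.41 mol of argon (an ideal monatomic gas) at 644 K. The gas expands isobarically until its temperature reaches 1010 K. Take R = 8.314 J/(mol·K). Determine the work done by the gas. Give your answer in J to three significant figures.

Isobaric: W = P ΔV = nR ΔT.
W = (2.41)(8.314)(1010 − 644) = 7333 J.

W ≈ 7330 J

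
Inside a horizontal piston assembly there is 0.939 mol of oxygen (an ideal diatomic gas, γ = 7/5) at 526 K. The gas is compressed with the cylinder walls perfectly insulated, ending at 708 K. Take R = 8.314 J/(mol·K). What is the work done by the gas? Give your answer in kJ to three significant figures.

Adiabatic ⇒ Q = 0, so W_by = −ΔU = nCᵥ(T₁ − T₂).
Cᵥ = 5R/2 = 20.79 J/(mol·K).
W = (0.939)(20.79)(526 − 708) = -3552 J.

W ≈ -3.55 kJ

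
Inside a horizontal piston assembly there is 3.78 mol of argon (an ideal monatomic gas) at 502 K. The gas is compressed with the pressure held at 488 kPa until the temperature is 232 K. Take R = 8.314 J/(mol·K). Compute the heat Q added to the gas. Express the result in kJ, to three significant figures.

Isobaric: W = nRΔT = (3.78)(8.314)(-270) = -8485 J.
ΔU = nCᵥΔT with Cᵥ = 3R/2: ΔU = (3.78)(12.47)(-270) = -12728 J.
Q = ΔU + W = -12728 − 8485 = -21213 J.

Q ≈ -21.2 kJ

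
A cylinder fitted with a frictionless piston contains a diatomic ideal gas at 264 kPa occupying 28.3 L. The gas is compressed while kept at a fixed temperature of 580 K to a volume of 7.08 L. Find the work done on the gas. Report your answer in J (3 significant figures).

W ≈ 10400 J

Isothermal: W = nRT ln(V₂/V₁) = P₁V₁ ln(V₂/V₁).
P₁V₁ = (264 kPa)(28.3 L) = 7471 J.
W = 7471 × ln(7.08/28.3) = 7471 × -1.386
W_by_gas = -10352 J; work on gas = −W_by = 10352 J.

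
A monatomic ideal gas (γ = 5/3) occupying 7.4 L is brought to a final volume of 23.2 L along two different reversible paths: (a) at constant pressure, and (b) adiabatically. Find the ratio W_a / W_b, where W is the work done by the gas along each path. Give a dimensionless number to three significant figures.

Path (a) isobaric: W = P₁(V₂ − V₁) → W_a/(P₁V₁) = 2.135.
Path (b) adiabatic: W = P₁V₁(1 − (V₁/V₂)^(γ−1))/(γ−1) → W_b/(P₁V₁) = 0.7997.
W_a / W_b = 2.135 / 0.7997 = 2.67.

W_a / W_b ≈ 2.67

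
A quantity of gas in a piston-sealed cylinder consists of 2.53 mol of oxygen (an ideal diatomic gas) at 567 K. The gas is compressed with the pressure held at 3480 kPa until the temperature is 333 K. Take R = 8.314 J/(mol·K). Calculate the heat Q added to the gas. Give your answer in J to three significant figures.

Isobaric: W = nRΔT = (2.53)(8.314)(-234) = -4922 J.
ΔU = nCᵥΔT with Cᵥ = 5R/2: ΔU = (2.53)(20.79)(-234) = -12305 J.
Q = ΔU + W = -12305 − 4922 = -17227 J.

Q ≈ -17200 J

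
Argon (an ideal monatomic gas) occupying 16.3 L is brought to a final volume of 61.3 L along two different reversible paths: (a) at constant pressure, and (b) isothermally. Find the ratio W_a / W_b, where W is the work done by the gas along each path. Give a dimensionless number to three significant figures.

Path (a) isobaric: W = P₁(V₂ − V₁) → W_a/(P₁V₁) = 2.761.
Path (b) isothermal: W = P₁V₁ ln(V₂/V₁) → W_b/(P₁V₁) = 1.325.
W_a / W_b = 2.761 / 1.325 = 2.084.

W_a / W_b ≈ 2.08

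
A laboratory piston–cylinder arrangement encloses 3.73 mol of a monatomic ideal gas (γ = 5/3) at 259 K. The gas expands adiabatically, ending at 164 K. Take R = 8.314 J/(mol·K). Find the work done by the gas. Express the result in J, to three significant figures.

Adiabatic ⇒ Q = 0, so W_by = −ΔU = nCᵥ(T₁ − T₂).
Cᵥ = 3R/2 = 12.47 J/(mol·K).
W = (3.73)(12.47)(259 − 164) = 4419 J.

W ≈ 4420 J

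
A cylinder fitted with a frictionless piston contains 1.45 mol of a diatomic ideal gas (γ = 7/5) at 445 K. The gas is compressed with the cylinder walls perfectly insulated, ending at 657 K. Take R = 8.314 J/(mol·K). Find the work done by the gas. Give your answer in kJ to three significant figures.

Adiabatic ⇒ Q = 0, so W_by = −ΔU = nCᵥ(T₁ − T₂).
Cᵥ = 5R/2 = 20.79 J/(mol·K).
W = (1.45)(20.79)(445 − 657) = -6389 J.

W ≈ -6.39 kJ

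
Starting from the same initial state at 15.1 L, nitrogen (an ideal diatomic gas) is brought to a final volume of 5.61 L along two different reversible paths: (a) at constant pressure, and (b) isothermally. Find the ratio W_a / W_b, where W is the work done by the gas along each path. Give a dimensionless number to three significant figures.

Path (a) isobaric: W = P₁(V₂ − V₁) → W_a/(P₁V₁) = -0.6285.
Path (b) isothermal: W = P₁V₁ ln(V₂/V₁) → W_b/(P₁V₁) = -0.9901.
W_a / W_b = -0.6285 / -0.9901 = 0.6347.

W_a / W_b ≈ 0.635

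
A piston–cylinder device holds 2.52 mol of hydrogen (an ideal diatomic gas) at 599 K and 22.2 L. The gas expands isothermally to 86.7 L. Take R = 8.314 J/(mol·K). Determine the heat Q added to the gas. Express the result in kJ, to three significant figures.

Isothermal ⇒ ΔU = 0, so Q = W = nRT ln(V₂/V₁).
Q = (2.52)(8.314)(599) ln(86.7/22.2) = 12550 × 1.362 = 17097 J.

Q ≈ 17.1 kJ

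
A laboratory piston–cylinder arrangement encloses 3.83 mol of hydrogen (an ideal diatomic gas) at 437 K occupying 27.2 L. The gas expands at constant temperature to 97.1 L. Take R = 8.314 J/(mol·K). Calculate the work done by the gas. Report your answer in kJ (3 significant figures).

Isothermal: W = nRT ln(V₂/V₁).
W = (3.83)(8.314)(437) × ln(97.1/27.2)
  = 13915 × 1.273
W_by_gas = 17707 J.

W ≈ 17.7 kJ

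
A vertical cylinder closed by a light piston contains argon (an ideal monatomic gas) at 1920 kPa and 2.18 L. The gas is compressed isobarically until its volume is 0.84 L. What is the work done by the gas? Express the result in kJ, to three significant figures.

Isobaric: W = P ΔV.
W = (1920 kPa)(0.84 − 2.18 L) = (1920)(-1.34) = -2573 J.

W ≈ -2.57 kJ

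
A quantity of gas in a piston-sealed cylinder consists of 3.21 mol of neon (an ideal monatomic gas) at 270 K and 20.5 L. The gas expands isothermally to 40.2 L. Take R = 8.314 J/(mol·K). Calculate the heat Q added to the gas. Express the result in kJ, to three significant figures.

Isothermal ⇒ ΔU = 0, so Q = W = nRT ln(V₂/V₁).
Q = (3.21)(8.314)(270) ln(40.2/20.5) = 7206 × 0.6734 = 4853 J.

Q ≈ 4.85 kJ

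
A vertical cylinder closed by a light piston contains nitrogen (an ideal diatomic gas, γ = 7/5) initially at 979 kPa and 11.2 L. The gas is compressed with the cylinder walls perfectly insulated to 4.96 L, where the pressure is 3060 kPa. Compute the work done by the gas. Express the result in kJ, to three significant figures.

W ≈ -10.5 kJ

Adiabatic: W = (P₁V₁ − P₂V₂)/(γ − 1) with γ = 7/5.
P₁V₁ = 10965 J, P₂V₂ = 15178 J.
W = (10965 − 15178) / 0.4 = -10532 J.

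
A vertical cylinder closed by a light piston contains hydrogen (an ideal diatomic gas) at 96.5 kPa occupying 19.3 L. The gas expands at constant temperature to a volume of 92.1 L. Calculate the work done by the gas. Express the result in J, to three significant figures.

Isothermal: W = nRT ln(V₂/V₁) = P₁V₁ ln(V₂/V₁).
P₁V₁ = (96.5 kPa)(19.3 L) = 1862 J.
W = 1862 × ln(92.1/19.3) = 1862 × 1.563
W_by_gas = 2911 J.

W ≈ 2910 J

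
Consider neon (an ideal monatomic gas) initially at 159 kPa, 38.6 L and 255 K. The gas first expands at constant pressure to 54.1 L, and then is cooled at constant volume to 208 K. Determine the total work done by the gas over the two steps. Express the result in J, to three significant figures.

W_total ≈ 2460 J

Step 1 (isobaric): W = PΔV = (159 kPa)(54.1 − 38.6 L) = 2464 J.
Step 2 (isochoric): W = 0 (constant volume).
W_total = 2464 + 0 = 2464 J.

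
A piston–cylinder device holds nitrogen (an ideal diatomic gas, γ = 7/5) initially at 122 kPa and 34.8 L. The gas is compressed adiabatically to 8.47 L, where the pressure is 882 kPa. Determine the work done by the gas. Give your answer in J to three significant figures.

W ≈ -8060 J

Adiabatic: W = (P₁V₁ − P₂V₂)/(γ − 1) with γ = 7/5.
P₁V₁ = 4246 J, P₂V₂ = 7471 J.
W = (4246 − 7471) / 0.4 = -8062 J.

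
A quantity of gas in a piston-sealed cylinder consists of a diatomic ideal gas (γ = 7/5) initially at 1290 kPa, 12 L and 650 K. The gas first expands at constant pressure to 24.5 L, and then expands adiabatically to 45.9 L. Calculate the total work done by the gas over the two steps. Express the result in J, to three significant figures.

Step 1 (isobaric): W = PΔV = (1290 kPa)(24.5 − 12 L) = 16125 J.
After step 1: P = 1290 kPa, V = 24.5 L, T = 1327 K.
Step 2 (adiabatic): W = (P₁V₁ − P₂V₂)/(γ−1) = (31605 − 24587)/0.4 = 17546 J.
W_total = 16125 + 17546 = 33671 J.

W_total ≈ 33700 J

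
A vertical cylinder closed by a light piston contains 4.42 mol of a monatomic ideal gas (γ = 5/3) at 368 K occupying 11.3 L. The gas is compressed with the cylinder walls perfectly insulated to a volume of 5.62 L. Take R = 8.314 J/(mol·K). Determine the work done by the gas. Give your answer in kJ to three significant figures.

Adiabatic: TV^(γ−1) = const with γ = 5/3.
T₂ = T₁ (V₁/V₂)^(γ−1) = 368 × (11.3/5.62)^0.667 = 368 × 1.593 = 586.2 K.
W_by = nCᵥ(T₁ − T₂) = (4.42)(12.47)(368 − 586.2) = -12030 J.

W ≈ -12.0 kJ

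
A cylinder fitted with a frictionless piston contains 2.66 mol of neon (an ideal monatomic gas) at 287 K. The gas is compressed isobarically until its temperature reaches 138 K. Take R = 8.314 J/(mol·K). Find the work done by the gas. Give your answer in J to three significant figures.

Isobaric: W = P ΔV = nR ΔT.
W = (2.66)(8.314)(138 − 287) = -3295 J.

W ≈ -3300 J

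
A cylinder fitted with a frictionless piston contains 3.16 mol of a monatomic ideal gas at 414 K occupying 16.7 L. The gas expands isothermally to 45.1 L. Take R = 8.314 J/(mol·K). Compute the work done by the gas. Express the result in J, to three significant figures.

Isothermal: W = nRT ln(V₂/V₁).
W = (3.16)(8.314)(414) × ln(45.1/16.7)
  = 10877 × 0.9935
W_by_gas = 10806 J.

W ≈ 10800 J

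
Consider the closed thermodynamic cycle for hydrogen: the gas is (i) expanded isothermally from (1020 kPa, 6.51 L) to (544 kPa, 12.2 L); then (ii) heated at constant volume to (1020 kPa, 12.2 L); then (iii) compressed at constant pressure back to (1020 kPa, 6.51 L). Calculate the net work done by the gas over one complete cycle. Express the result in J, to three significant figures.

Leg (i): W = PᵢVᵢ ln(V_f/Vᵢ) = (6640) ln(12.2/6.51) = 4171 J.
Leg (ii): W = 0.
Leg (iii): W = PΔV = (1020)(6.51 − 12.2) = -5804 J.
W_net = 4171 − 5804 = -1633 J.

W_net ≈ -1630 J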